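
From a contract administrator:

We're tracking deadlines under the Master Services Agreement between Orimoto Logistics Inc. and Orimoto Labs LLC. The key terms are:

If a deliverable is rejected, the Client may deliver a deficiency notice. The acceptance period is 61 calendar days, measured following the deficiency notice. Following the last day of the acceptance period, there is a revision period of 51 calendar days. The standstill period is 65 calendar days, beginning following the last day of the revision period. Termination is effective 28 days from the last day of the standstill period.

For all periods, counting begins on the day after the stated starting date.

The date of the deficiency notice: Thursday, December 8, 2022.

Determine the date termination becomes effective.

July 1, 2023

Adding 61 calendar days to December 8, 2022 gives February 7, 2023, which is the last day of the acceptance period.
Adding 51 calendar days to February 7, 2023 gives March 30, 2023, which is the last day of the revision period.
Adding 65 calendar days to March 30, 2023 gives June 3, 2023, which is the last day of the standstill period.
The date termination becomes effective: June 3, 2023 + 28 days = July 1, 2023.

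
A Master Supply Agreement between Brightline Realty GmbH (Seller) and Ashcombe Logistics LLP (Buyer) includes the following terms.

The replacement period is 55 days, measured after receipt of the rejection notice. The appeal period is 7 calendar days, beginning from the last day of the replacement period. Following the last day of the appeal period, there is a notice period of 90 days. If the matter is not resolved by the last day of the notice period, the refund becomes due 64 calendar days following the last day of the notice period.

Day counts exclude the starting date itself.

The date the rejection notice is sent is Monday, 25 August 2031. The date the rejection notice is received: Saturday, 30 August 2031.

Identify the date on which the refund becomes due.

2 April 2032

Adding 55 calendar days to 30 August 2031 gives 24 October 2031, which is the last day of the replacement period.
The last day of the appeal period: 24 October 2031 + 7 days = 31 October 2031.
Adding 90 calendar days to 31 October 2031 gives 29 January 2032, which is the last day of the notice period.
The date on which the refund becomes due: 64 calendar days after 29 January 2032 is 2 April 2032.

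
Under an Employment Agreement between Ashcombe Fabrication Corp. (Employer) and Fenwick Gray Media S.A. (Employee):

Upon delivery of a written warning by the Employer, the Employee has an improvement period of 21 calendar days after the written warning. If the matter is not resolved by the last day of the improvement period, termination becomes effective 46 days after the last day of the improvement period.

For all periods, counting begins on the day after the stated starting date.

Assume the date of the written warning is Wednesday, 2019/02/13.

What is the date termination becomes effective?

The last day of the improvement period: 2019/02/13 + 21 days = 2019/03/06.
The date termination becomes effective: 46 calendar days after 2019/03/06 is 2019/04/21.

2019/04/21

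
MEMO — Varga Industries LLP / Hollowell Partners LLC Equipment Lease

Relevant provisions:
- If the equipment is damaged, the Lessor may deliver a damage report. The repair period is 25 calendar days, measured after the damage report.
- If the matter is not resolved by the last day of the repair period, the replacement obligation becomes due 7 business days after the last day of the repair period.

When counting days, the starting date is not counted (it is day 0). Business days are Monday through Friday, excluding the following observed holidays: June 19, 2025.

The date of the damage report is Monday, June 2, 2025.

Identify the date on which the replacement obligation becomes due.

Adding 25 calendar days to June 2, 2025 gives June 27, 2025, which is the last day of the repair period.
From Friday, June 27, 2025, 7 business days (Jun 30, Jul 1, Jul 2, Jul 3, Jul 4, Jul 7, Jul 8, skipping weekends) brings us to Tuesday, July 8, 2025, which is the date on which the replacement obligation becomes due.

July 8, 2025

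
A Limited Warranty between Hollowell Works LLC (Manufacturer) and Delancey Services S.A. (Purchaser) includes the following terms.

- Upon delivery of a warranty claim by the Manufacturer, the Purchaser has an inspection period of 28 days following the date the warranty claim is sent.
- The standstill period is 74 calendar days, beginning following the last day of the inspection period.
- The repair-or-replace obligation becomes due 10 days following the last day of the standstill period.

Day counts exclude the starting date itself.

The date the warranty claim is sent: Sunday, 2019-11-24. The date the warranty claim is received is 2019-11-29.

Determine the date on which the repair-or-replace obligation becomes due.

Adding 28 calendar days to 2019-11-24 gives 2019-12-22, which is the last day of the inspection period.
Adding 74 calendar days to 2019-12-22 gives 2020-03-05, which is the last day of the standstill period.
The date on which the repair-or-replace obligation becomes due: 2020-03-05 + 10 days = 2020-03-15.

2020-03-15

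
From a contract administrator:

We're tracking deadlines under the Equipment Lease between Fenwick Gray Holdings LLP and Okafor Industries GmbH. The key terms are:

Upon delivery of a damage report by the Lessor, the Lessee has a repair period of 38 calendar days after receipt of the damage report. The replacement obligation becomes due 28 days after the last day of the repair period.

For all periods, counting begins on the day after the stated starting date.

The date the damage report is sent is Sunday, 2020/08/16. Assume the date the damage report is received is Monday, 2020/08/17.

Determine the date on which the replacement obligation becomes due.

2020/10/22

The last day of the repair period: 38 calendar days after 2020/08/17 is 2020/09/24.
Adding 28 calendar days to 2020/09/24 gives 2020/10/22, which is the date on which the replacement obligation becomes due.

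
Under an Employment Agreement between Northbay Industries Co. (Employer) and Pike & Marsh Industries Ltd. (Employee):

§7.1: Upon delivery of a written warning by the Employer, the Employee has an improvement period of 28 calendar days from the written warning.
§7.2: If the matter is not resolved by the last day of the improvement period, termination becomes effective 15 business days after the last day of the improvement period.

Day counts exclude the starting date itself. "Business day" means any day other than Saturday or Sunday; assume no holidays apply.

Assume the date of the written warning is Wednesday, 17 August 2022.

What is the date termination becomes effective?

The last day of the improvement period: 28 calendar days after 17 August 2022 is 14 September 2022.
The date termination becomes effective: 15 business days after Wednesday, 14 September 2022, skipping weekends — Sep 15, Sep 16, Sep 19, Sep 20, …, Oct 3, Oct 4, Oct 5 — lands on Wednesday, 5 October 2022.

5 October 2022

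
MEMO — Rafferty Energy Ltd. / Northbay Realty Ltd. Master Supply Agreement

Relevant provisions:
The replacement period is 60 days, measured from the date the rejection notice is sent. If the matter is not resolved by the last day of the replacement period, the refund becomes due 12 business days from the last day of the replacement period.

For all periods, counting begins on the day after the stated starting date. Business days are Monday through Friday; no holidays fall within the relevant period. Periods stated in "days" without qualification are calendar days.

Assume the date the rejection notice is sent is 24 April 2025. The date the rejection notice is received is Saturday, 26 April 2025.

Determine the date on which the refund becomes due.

The last day of the replacement period: 24 April 2025 + 60 days = 23 June 2025.
From Monday, 23 June 2025, 12 business days (Jun 24, Jun 25, Jun 26, Jun 27, …, Jul 7, Jul 8, Jul 9, skipping weekends) brings us to Wednesday, 9 July 2025, which is the date on which the refund becomes due.

9 July 2025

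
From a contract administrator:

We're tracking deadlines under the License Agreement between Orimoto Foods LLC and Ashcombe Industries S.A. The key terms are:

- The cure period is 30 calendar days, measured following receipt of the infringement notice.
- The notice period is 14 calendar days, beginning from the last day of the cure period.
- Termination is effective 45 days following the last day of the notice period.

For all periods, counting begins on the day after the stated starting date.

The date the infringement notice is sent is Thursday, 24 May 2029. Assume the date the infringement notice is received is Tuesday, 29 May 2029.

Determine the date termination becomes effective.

26 August 2029

The last day of the cure period: 29 May 2029 + 30 days = 28 June 2029.
The last day of the notice period: 28 June 2029 + 14 days = 12 July 2029.
Adding 45 calendar days to 12 July 2029 gives 26 August 2029, which is the date termination becomes effective.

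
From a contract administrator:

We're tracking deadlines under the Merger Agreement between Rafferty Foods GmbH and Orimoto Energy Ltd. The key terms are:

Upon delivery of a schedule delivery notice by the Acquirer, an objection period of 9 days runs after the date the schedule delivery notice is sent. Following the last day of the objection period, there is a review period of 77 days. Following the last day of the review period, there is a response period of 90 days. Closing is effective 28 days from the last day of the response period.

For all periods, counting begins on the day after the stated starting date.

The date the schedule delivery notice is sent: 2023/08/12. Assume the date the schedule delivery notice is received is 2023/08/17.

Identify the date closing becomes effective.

The last day of the objection period: 9 calendar days after 2023/08/12 is 2023/08/21.
The last day of the review period: 77 calendar days after 2023/08/21 is 2023/11/06.
The last day of the response period: 2023/11/06 + 90 days = 2024/02/04.
Adding 28 calendar days to 2024/02/04 gives 2024/03/03, which is the date closing becomes effective.

2024/03/03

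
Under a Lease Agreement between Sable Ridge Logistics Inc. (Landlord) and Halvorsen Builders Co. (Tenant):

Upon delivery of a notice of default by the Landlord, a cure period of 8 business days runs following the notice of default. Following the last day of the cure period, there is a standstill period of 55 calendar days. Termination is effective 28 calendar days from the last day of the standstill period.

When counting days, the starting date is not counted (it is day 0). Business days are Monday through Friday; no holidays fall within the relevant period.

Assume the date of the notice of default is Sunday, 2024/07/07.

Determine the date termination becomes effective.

2024/10/08

From Sunday, 2024/07/07, 8 business days (Jul 8, Jul 9, Jul 10, Jul 11, Jul 12, Jul 15, Jul 16, Jul 17, skipping weekends) brings us to Wednesday, 2024/07/17, which is the last day of the cure period.
The last day of the standstill period: 2024/07/17 + 55 days = 2024/09/10.
The date termination becomes effective: 2024/09/10 + 28 days = 2024/10/08.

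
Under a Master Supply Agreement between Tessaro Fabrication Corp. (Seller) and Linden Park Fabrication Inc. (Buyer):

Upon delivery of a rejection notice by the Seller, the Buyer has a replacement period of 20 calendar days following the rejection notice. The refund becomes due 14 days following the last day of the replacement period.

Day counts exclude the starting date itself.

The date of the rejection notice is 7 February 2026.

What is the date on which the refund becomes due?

Adding 20 calendar days to 7 February 2026 gives 27 February 2026, which is the last day of the replacement period.
Adding 14 calendar days to 27 February 2026 gives 13 March 2026, which is the date on which the refund becomes due.

13 March 2026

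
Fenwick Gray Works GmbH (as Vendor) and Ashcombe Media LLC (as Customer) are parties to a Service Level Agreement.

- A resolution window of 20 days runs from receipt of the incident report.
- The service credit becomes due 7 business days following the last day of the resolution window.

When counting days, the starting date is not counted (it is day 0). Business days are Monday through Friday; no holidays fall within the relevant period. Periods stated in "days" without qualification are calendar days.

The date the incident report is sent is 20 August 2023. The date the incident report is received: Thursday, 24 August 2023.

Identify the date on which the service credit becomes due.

22 September 2023

Adding 20 calendar days to 24 August 2023 gives 13 September 2023, which is the last day of the resolution window.
The date on which the service credit becomes due: 7 business days after Wednesday, 13 September 2023, skipping weekends — Sep 14, Sep 15, Sep 18, Sep 19, Sep 20, Sep 21, Sep 22 — lands on Friday, 22 September 2023.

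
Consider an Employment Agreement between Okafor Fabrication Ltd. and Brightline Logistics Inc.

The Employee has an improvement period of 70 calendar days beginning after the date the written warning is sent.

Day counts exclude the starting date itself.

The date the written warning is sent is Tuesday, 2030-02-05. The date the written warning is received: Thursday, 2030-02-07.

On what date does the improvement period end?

Adding 70 calendar days to 2030-02-05 gives 2030-04-16, which is the last day of the improvement period.

2030-04-16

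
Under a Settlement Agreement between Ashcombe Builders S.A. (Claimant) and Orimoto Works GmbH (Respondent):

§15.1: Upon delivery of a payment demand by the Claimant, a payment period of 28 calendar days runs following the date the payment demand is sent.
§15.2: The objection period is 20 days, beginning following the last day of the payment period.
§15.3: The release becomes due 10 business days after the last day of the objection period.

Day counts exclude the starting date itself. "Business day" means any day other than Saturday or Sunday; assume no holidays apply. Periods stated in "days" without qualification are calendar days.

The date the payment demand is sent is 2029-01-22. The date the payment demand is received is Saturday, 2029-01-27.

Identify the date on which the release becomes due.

The last day of the payment period: 28 calendar days after 2029-01-22 is 2029-02-19.
The last day of the objection period: 20 calendar days after 2029-02-19 is 2029-03-11.
From Sunday, 2029-03-11, 10 business days (Mar 12, Mar 13, Mar 14, Mar 15, Mar 16, Mar 19, Mar 20, Mar 21, Mar 22, Mar 23, skipping weekends) brings us to Friday, 2029-03-23, which is the date on which the release becomes due.

2029-03-23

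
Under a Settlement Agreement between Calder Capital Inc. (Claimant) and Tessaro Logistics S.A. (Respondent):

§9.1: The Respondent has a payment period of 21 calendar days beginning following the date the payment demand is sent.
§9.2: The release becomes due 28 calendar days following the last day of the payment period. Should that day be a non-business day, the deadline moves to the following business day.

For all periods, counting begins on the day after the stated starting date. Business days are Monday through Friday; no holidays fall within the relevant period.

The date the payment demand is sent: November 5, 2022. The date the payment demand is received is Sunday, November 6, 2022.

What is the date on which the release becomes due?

The last day of the payment period: 21 calendar days after November 5, 2022 is November 26, 2022.
The date on which the release becomes due: November 26, 2022 + 28 days = December 24, 2022. That falls on a Saturday, so it rolls to the next business day, Monday, December 26, 2022.

December 26, 2022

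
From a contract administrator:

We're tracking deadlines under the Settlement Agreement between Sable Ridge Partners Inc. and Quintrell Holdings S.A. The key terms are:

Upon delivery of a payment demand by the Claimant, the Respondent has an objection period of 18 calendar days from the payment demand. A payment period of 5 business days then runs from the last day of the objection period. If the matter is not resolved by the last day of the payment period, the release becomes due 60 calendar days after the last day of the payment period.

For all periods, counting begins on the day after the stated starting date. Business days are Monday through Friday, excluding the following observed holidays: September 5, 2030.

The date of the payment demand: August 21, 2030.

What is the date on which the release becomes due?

The last day of the objection period: August 21, 2030 + 18 days = September 8, 2030.
The last day of the payment period: 5 business days after Sunday, September 8, 2030, skipping weekends — Sep 9, Sep 10, Sep 11, Sep 12, Sep 13 — lands on Friday, September 13, 2030.
The date on which the release becomes due: September 13, 2030 + 60 days = November 12, 2030.

November 12, 2030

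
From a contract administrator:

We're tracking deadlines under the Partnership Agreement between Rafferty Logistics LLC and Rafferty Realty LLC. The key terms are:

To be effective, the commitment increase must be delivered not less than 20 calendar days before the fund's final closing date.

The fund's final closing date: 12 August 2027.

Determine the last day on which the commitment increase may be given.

23 July 2027

Counting back 20 calendar days from 12 August 2027 gives 23 July 2027.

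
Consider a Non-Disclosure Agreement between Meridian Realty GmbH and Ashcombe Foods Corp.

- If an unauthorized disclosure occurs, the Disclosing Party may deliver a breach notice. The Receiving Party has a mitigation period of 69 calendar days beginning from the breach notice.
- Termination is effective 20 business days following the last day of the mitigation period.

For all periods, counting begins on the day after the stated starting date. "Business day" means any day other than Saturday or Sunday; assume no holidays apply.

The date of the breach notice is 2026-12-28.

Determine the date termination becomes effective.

The last day of the mitigation period: 2026-12-28 + 69 days = 2027-03-07.
The date termination becomes effective: counting 20 business days from Sunday, 2027-03-07 (Mar 8, Mar 9, Mar 10, Mar 11, …, Mar 31, Apr 1, Apr 2, skipping weekends) reaches Friday, 2027-04-02.

2027-04-02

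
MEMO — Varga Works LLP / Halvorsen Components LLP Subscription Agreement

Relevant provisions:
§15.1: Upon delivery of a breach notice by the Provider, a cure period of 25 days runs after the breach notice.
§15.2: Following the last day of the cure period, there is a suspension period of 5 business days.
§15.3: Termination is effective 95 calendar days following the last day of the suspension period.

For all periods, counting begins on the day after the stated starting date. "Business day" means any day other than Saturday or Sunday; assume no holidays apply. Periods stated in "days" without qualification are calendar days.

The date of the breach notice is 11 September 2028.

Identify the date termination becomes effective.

Adding 25 calendar days to 11 September 2028 gives 6 October 2028, which is the last day of the cure period.
From Friday, 6 October 2028, 5 business days (Oct 9, Oct 10, Oct 11, Oct 12, Oct 13, skipping weekends) brings us to Friday, 13 October 2028, which is the last day of the suspension period.
Adding 95 calendar days to 13 October 2028 gives 16 January 2029, which is the date termination becomes effective.

16 January 2029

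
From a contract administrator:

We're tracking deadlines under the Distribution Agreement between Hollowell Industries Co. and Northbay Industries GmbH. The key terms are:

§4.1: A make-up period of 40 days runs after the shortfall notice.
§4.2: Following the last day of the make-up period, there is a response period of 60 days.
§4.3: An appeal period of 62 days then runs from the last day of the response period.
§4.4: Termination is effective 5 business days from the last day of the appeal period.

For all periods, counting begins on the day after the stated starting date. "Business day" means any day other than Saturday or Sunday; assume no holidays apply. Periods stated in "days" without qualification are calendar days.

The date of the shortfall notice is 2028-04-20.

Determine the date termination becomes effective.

Adding 40 calendar days to 2028-04-20 gives 2028-05-30, which is the last day of the make-up period.
Adding 60 calendar days to 2028-05-30 gives 2028-07-29, which is the last day of the response period.
Adding 62 calendar days to 2028-07-29 gives 2028-09-29, which is the last day of the appeal period.
From Friday, 2028-09-29, 5 business days (Oct 2, Oct 3, Oct 4, Oct 5, Oct 6, skipping weekends) brings us to Friday, 2028-10-06, which is the date termination becomes effective.

2028-10-06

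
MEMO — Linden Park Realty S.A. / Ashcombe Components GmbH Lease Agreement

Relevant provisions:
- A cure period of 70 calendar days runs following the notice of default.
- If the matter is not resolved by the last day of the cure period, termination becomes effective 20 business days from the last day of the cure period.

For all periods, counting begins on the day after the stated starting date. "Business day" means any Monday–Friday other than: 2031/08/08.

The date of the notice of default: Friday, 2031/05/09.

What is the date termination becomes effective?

The last day of the cure period: 70 calendar days after 2031/05/09 is 2031/07/18.
The date termination becomes effective: counting 20 business days from Friday, 2031/07/18 (Jul 21, Jul 22, Jul 23, Jul 24, …, Aug 14, Aug 15, Aug 18, skipping weekends and the listed holiday on Aug 8) reaches Monday, 2031/08/18.

2031/08/18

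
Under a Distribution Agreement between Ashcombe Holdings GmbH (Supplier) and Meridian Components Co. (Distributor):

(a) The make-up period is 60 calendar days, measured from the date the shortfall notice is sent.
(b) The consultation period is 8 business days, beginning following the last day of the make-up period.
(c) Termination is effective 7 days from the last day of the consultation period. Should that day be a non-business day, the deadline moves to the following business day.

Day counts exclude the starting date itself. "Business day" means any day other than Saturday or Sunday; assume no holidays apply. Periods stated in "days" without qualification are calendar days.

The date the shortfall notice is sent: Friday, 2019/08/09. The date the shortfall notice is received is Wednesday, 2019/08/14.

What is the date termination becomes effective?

2019/10/25

The last day of the make-up period: 2019/08/09 + 60 days = 2019/10/08.
The last day of the consultation period: 8 business days after Tuesday, 2019/10/08, skipping weekends — Oct 9, Oct 10, Oct 11, Oct 14, Oct 15, Oct 16, Oct 17, Oct 18 — lands on Friday, 2019/10/18.
The date termination becomes effective: 7 calendar days after 2019/10/18 is 2019/10/25. 2019/10/25 is a Friday, so no roll-forward applies.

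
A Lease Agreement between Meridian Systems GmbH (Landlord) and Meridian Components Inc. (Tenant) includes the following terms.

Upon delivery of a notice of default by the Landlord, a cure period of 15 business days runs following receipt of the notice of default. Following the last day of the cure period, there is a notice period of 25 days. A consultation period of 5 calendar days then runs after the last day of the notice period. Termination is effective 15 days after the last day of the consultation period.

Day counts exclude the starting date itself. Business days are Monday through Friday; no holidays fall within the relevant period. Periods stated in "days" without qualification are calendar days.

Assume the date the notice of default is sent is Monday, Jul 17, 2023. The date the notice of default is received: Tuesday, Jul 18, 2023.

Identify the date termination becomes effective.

Sep 22, 2023

The last day of the cure period: 15 business days after Tuesday, Jul 18, 2023, skipping weekends — Jul 19, Jul 20, Jul 21, Jul 24, …, Aug 4, Aug 7, Aug 8 — lands on Tuesday, Aug 8, 2023.
Adding 25 calendar days to Aug 8, 2023 gives Sep 2, 2023, which is the last day of the notice period.
Adding 5 calendar days to Sep 2, 2023 gives Sep 7, 2023, which is the last day of the consultation period.
The date termination becomes effective: Sep 7, 2023 + 15 days = Sep 22, 2023.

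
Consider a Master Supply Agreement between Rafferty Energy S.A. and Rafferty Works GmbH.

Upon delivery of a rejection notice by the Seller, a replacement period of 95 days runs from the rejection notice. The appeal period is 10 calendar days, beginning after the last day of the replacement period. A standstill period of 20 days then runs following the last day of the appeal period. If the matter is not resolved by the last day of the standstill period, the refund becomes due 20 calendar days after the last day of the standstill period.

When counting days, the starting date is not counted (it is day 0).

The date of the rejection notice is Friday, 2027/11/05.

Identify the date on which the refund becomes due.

Adding 95 calendar days to 2027/11/05 gives 2028/02/08, which is the last day of the replacement period.
The last day of the appeal period: 2028/02/08 + 10 days = 2028/02/18.
The last day of the standstill period: 20 calendar days after 2028/02/18 is 2028/03/09.
The date on which the refund becomes due: 2028/03/09 + 20 days = 2028/03/29.

2028/03/29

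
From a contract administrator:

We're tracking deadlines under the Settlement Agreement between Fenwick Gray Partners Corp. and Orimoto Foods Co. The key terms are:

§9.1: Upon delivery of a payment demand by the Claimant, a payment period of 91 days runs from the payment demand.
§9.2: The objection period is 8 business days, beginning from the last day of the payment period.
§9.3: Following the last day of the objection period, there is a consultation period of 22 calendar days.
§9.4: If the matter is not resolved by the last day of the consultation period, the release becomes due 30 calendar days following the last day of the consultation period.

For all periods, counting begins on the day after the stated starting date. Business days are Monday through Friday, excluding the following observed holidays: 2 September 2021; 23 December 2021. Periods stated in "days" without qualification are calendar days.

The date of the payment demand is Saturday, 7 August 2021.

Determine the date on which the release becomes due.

The last day of the payment period: 7 August 2021 + 91 days = 6 November 2021.
The last day of the objection period: 8 business days after Saturday, 6 November 2021, skipping weekends — Nov 8, Nov 9, Nov 10, Nov 11, Nov 12, Nov 15, Nov 16, Nov 17 — lands on Wednesday, 17 November 2021.
Adding 22 calendar days to 17 November 2021 gives 9 December 2021, which is the last day of the consultation period.
Adding 30 calendar days to 9 December 2021 gives 8 January 2022, which is the date on which the release becomes due.

8 January 2022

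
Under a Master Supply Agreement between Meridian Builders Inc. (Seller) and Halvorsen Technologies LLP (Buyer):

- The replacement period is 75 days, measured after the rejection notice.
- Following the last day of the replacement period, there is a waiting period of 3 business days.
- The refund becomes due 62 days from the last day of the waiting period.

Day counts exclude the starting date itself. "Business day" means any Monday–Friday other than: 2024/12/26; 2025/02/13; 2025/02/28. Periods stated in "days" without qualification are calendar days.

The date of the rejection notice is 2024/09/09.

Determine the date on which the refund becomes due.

Adding 75 calendar days to 2024/09/09 gives 2024/11/23, which is the last day of the replacement period.
The last day of the waiting period: 3 business days after Saturday, 2024/11/23, skipping weekends — Nov 25, Nov 26, Nov 27 — lands on Wednesday, 2024/11/27.
Adding 62 calendar days to 2024/11/27 gives 2025/01/28, which is the date on which the refund becomes due.

2025/01/28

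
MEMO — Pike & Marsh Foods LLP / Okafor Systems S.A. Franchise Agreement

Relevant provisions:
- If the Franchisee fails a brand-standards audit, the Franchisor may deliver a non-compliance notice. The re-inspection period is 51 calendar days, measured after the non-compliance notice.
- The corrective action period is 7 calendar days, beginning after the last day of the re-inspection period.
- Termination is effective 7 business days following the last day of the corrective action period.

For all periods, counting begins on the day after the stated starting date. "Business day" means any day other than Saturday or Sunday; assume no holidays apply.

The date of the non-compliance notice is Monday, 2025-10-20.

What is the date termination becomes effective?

The last day of the re-inspection period: 2025-10-20 + 51 days = 2025-12-10.
The last day of the corrective action period: 2025-12-10 + 7 days = 2025-12-17.
From Wednesday, 2025-12-17, 7 business days (Dec 18, Dec 19, Dec 22, Dec 23, Dec 24, Dec 25, Dec 26, skipping weekends) brings us to Friday, 2025-12-26, which is the date termination becomes effective.

2025-12-26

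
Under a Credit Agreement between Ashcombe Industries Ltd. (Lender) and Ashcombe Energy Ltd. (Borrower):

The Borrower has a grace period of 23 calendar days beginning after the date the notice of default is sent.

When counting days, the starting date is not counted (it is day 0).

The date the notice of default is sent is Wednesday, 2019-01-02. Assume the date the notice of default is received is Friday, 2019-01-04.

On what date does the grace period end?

The last day of the grace period: 23 calendar days after 2019-01-02 is 2019-01-25.

2019-01-25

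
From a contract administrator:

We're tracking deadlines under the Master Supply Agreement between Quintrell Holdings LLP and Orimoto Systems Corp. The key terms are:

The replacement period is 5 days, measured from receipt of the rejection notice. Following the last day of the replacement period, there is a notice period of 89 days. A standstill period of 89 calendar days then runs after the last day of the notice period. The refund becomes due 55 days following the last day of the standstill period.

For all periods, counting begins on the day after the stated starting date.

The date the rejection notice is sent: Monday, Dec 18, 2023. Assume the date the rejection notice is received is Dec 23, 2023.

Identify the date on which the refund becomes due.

The last day of the replacement period: 5 calendar days after Dec 23, 2023 is Dec 28, 2023.
Adding 89 calendar days to Dec 28, 2023 gives Mar 26, 2024, which is the last day of the notice period.
The last day of the standstill period: Mar 26, 2024 + 89 days = Jun 23, 2024.
The date on which the refund becomes due: 55 calendar days after Jun 23, 2024 is Aug 17, 2024.

Aug 17, 2024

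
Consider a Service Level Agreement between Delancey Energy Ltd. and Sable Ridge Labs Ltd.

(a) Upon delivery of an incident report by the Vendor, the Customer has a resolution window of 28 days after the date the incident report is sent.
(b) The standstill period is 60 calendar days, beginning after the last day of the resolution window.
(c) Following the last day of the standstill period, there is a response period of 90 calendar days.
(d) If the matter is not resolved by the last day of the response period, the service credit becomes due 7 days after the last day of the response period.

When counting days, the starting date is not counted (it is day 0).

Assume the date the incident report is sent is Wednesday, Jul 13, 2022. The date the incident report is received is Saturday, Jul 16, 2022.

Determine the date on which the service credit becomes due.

The last day of the resolution window: Jul 13, 2022 + 28 days = Aug 10, 2022.
The last day of the standstill period: 60 calendar days after Aug 10, 2022 is Oct 9, 2022.
The last day of the response period: 90 calendar days after Oct 9, 2022 is Jan 7, 2023.
Adding 7 calendar days to Jan 7, 2023 gives Jan 14, 2023, which is the date on which the service credit becomes due.

Jan 14, 2023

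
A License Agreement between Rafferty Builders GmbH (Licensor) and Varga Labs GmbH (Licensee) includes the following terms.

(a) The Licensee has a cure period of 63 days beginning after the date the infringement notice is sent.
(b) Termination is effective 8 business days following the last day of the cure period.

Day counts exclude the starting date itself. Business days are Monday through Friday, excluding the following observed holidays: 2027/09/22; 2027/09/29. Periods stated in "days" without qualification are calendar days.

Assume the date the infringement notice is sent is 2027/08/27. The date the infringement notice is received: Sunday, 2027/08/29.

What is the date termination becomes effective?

2027/11/10

Adding 63 calendar days to 2027/08/27 gives 2027/10/29, which is the last day of the cure period.
From Friday, 2027/10/29, 8 business days (Nov 1, Nov 2, Nov 3, Nov 4, Nov 5, Nov 8, Nov 9, Nov 10, skipping weekends) brings us to Wednesday, 2027/11/10, which is the date termination becomes effective.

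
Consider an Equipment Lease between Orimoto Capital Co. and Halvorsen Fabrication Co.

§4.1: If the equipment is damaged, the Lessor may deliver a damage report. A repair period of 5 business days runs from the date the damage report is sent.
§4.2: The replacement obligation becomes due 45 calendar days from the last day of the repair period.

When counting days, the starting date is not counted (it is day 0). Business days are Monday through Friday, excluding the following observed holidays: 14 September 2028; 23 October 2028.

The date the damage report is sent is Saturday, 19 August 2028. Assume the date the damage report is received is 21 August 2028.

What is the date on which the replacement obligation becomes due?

The last day of the repair period: 5 business days after Saturday, 19 August 2028, skipping weekends — Aug 21, Aug 22, Aug 23, Aug 24, Aug 25 — lands on Friday, 25 August 2028.
Adding 45 calendar days to 25 August 2028 gives 9 October 2028, which is the date on which the replacement obligation becomes due.

9 October 2028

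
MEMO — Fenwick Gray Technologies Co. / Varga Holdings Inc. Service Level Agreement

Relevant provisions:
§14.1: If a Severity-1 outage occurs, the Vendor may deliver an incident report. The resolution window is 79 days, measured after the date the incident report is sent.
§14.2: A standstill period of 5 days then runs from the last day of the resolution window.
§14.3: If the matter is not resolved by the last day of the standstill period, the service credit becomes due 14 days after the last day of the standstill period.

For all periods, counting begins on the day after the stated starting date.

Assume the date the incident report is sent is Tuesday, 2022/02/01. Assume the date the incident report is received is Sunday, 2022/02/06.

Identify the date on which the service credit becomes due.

2022/05/10

The last day of the resolution window: 79 calendar days after 2022/02/01 is 2022/04/21.
The last day of the standstill period: 5 calendar days after 2022/04/21 is 2022/04/26.
The date on which the service credit becomes due: 2022/04/26 + 14 days = 2022/05/10.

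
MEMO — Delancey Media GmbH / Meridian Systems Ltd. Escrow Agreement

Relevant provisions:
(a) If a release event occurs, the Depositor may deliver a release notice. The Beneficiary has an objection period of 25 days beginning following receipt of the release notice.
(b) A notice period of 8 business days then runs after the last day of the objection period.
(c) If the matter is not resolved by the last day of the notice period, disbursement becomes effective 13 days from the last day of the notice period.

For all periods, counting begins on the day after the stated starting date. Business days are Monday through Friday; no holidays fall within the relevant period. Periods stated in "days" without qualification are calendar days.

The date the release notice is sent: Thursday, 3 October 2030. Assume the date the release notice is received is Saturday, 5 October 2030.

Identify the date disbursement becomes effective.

24 November 2030

Adding 25 calendar days to 5 October 2030 gives 30 October 2030, which is the last day of the objection period.
The last day of the notice period: counting 8 business days from Wednesday, 30 October 2030 (Oct 31, Nov 1, Nov 4, Nov 5, Nov 6, Nov 7, Nov 8, Nov 11, skipping weekends) reaches Monday, 11 November 2030.
The date disbursement becomes effective: 11 November 2030 + 13 days = 24 November 2030.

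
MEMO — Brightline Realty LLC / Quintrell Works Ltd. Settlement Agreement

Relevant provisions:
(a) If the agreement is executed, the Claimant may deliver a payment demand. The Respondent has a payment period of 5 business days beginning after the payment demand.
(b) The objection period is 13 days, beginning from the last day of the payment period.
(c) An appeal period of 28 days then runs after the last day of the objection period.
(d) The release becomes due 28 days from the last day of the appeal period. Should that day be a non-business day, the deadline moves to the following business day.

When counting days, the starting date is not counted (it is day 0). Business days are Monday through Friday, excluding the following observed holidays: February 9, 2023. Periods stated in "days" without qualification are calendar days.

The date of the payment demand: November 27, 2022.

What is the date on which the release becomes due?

February 10, 2023

The last day of the payment period: 5 business days after Sunday, November 27, 2022, skipping weekends — Nov 28, Nov 29, Nov 30, Dec 1, Dec 2 — lands on Friday, December 2, 2022.
The last day of the objection period: 13 calendar days after December 2, 2022 is December 15, 2022.
The last day of the appeal period: 28 calendar days after December 15, 2022 is January 12, 2023.
The date on which the release becomes due: 28 calendar days after January 12, 2023 is February 9, 2023. That falls on Thursday, a listed holiday, so it rolls to the next business day, Friday, February 10, 2023.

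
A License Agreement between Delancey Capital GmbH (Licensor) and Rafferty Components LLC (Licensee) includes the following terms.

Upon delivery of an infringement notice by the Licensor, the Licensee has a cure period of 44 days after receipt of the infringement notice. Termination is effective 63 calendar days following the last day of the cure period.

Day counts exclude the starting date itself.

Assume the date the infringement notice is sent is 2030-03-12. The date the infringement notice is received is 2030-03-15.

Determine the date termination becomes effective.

2030-06-30

The last day of the cure period: 44 calendar days after 2030-03-15 is 2030-04-28.
Adding 63 calendar days to 2030-04-28 gives 2030-06-30, which is the date termination becomes effective.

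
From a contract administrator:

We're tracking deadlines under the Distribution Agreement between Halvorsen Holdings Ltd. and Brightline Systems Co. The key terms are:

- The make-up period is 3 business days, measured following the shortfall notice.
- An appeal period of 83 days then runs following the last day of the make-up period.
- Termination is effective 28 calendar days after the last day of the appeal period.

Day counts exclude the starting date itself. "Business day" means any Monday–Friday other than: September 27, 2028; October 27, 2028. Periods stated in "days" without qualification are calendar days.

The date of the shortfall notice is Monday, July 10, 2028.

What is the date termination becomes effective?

The last day of the make-up period: 3 business days after Monday, July 10, 2028, skipping weekends — Jul 11, Jul 12, Jul 13 — lands on Thursday, July 13, 2028.
The last day of the appeal period: 83 calendar days after July 13, 2028 is October 4, 2028.
The date termination becomes effective: October 4, 2028 + 28 days = November 1, 2028.

November 1, 2028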